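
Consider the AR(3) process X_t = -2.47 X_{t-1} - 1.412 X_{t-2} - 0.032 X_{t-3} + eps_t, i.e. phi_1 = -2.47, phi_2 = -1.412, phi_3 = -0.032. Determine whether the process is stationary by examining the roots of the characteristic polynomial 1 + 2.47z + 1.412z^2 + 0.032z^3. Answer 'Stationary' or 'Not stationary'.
\text{Not stationary}

The AR(p) characteristic polynomial is P(z) = 1 + 2.47z + 1.412z^2 + 0.032z^3.
Stationarity requires all roots to lie outside the unit circle, i.e. |z| > 1 for every root.
Degree 3: look for a simple real root z0 first, then factor out (1 - z/z0) and solve the remaining quadratic.
Testing z0 = -0.625: P(-0.625) = 1 + (2.47)(-0.625) + (1.412)(-0.625)^2 + (0.032)(-0.625)^3
  = 1 + (-1.54375) + (0.551562) + (-0.007812) = 0.  So z_0 = -0.625 is a root, |z_0| = 0.625.
Divide out the factor (1 + 1.6 z) = (1 - z/z0) (since 1/z0 = -1.6):
  P(z) = (1 + 1.6 z)(1 + (0.87) z + (0.02) z^2)
  [check: z-coef 0.87 - (-1.6) = 2.47; z^2-coef 0.02 - (-1.6)(0.87) = 1.412; z^3-coef -(-1.6)(0.02) = 0.032.]
Remaining roots from the quadratic factor 1 + (0.87) z + (0.02) z^2:
  Set 1 + (0.87) z + (0.02) z^2 = 0, i.e. a z^2 + b z + c = 0 with a = 0.02, b = 0.87, c = 1.
  Discriminant D = b^2 - 4ac = (0.87)^2 - 4*(0.02)*1 = 0.7569 - (0.08) = 0.6769.
  D >= 0, so the roots are real: z = (-b +/- sqrt(D)) / (2a) = (-0.87 +/- 0.822739) / (0.04).
    z_1 = (-0.87 + 0.822739) / (0.04) = -1.1815,   |z_1| = 1.1815.
    z_2 = (-0.87 - 0.822739) / (0.04) = -42.3185,   |z_2| = 42.3185.
Moduli of all roots: 0.6250, 1.1815, 42.3185.
All moduli strictly greater than 1? No.
Verdict: Not stationary.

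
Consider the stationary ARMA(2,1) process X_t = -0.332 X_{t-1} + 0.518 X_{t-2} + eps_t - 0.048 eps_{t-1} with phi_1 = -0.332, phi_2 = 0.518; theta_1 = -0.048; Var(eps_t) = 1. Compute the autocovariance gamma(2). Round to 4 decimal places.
\gamma(2) = 2.1077

Multiply the model equation by X_{t-k} and take expectations. With theta_0 = psi_0 = 1 and psi_j the MA(infinity) weights, this gives
  gamma(k) - sum_i phi_i gamma(k-i) = c_k,
  c_k = sigma^2 * sum_{j=k..q} theta_j psi_{j-k}   (c_k = 0 for k > q),
using gamma(-m) = gamma(m).
psi-weights needed (psi_j = theta_j + sum_i phi_i psi_{j-i}):
  psi_1 = theta_1 + phi_1 = -0.048 + (-0.332) = -0.38
Right-hand sides:
  c_0 = sigma^2 (1 + theta_1 psi_1) = 1 * (1 + (-0.048)(-0.38)) = 1 * 1.01824 = 1.01824
  c_1 = sigma^2 theta_1 = 1 * (-0.048) = -0.048
  c_2 = 0
Equations for k = 0, 1, 2 (AR order 2, c_2 = 0):
  (E0) gamma(0) = phi_1 gamma(1) + phi_2 gamma(2) + c_0
  (E1) gamma(1) = phi_1 gamma(0) + phi_2 gamma(1) + c_1
  (E2) gamma(2) = phi_1 gamma(1) + phi_2 gamma(0)
From (E1): gamma(1) = A gamma(0) + B with
  A = phi_1 / (1 - phi_2) = -0.332 / 0.482 = -0.688797,   B = c_1 / (1 - phi_2) = -0.048 / 0.482 = -0.099585.
Insert (E2) into (E0): gamma(0) (1 - phi_2^2) = phi_1 (1 + phi_2) gamma(1) + c_0.
  phi_1 (1 + phi_2) = (-0.332)(1.518) = -0.503976,   1 - phi_2^2 = 0.731676.
Replace gamma(1) by A gamma(0) + B and collect gamma(0):
  gamma(0) [0.731676 - (-0.503976)(-0.688797)] = (-0.503976)(-0.099585) + 1.01824
  gamma(0) * 0.384539 = 1.068428
  gamma(0) = 1.068428 / 0.384539 = 2.778466.
  gamma(1) = A gamma(0) + B = (-0.688797)(2.778466) + (-0.099585) = -2.013383.
  gamma(2) = phi_1 gamma(1) + phi_2 gamma(0) = (-0.332)(-2.013383) + (0.518)(2.778466) = 2.107688.
Therefore gamma(2) = 2.1077 (to 4 decimal places).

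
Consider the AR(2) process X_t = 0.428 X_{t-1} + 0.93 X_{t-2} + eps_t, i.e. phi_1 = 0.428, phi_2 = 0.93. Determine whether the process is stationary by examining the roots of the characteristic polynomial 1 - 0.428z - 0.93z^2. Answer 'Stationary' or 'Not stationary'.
\text{Not stationary}

The AR(p) characteristic polynomial is P(z) = 1 - 0.428z - 0.93z^2.
Stationarity requires all roots to lie outside the unit circle, i.e. |z| > 1 for every root.
Set 1 + (-0.428) z + (-0.93) z^2 = 0, i.e. a z^2 + b z + c = 0 with a = -0.93, b = -0.428, c = 1.
Discriminant D = b^2 - 4ac = (-0.428)^2 - 4*(-0.93)*1 = 0.183184 - (-3.72) = 3.903184.
D >= 0, so the roots are real: z = (-b +/- sqrt(D)) / (2a) = (0.428 +/- 1.975648) / (-1.86).
  z_1 = (0.428 + 1.975648) / (-1.86) = -1.2923,   |z_1| = 1.2923.
  z_2 = (0.428 - 1.975648) / (-1.86) = 0.8321,   |z_2| = 0.8321.
Moduli of all roots: 1.2923, 0.8321.
All moduli strictly greater than 1? No.
Verdict: Not stationary.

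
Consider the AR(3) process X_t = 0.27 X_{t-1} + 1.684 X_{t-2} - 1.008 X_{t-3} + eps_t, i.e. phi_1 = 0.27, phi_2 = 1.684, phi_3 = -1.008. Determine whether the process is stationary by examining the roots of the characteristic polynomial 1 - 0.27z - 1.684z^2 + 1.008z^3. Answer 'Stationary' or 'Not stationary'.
\text{Not stationary}

The AR(p) characteristic polynomial is P(z) = 1 - 0.27z - 1.684z^2 + 1.008z^3.
Stationarity requires all roots to lie outside the unit circle, i.e. |z| > 1 for every root.
Degree 3: look for a simple real root z0 first, then factor out (1 - z/z0) and solve the remaining quadratic.
Testing z0 = 1.25: P(1.25) = 1 + (-0.27)(1.25) + (-1.684)(1.25)^2 + (1.008)(1.25)^3
  = 1 + (-0.3375) + (-2.63125) + (1.96875) = 0.  So z_0 = 1.25 is a root, |z_0| = 1.25.
Divide out the factor (1 - 0.8 z) = (1 - z/z0) (since 1/z0 = 0.8):
  P(z) = (1 - 0.8 z)(1 + (0.53) z + (-1.26) z^2)
  [check: z-coef 0.53 - (0.8) = -0.27; z^2-coef -1.26 - (0.8)(0.53) = -1.684; z^3-coef -(0.8)(-1.26) = 1.008.]
Remaining roots from the quadratic factor 1 + (0.53) z + (-1.26) z^2:
  Set 1 + (0.53) z + (-1.26) z^2 = 0, i.e. a z^2 + b z + c = 0 with a = -1.26, b = 0.53, c = 1.
  Discriminant D = b^2 - 4ac = (0.53)^2 - 4*(-1.26)*1 = 0.2809 - (-5.04) = 5.3209.
  D >= 0, so the roots are real: z = (-b +/- sqrt(D)) / (2a) = (-0.53 +/- 2.306708) / (-2.52).
    z_1 = (-0.53 + 2.306708) / (-2.52) = -0.705,   |z_1| = 0.705.
    z_2 = (-0.53 - 2.306708) / (-2.52) = 1.1257,   |z_2| = 1.1257.
Moduli of all roots: 1.2500, 0.7050, 1.1257.
All moduli strictly greater than 1? No.
Verdict: Not stationary.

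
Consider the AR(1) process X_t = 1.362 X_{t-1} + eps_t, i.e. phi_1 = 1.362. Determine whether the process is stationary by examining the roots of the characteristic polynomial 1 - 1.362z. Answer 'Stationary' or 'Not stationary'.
\text{Not stationary}

The AR(p) characteristic polynomial is P(z) = 1 - 1.362z.
Stationarity requires all roots to lie outside the unit circle, i.e. |z| > 1 for every root.
This is linear in z: 1 + (-1.362) z = 0  =>  z = -1/(-1.362) = 0.734214,  |z| = 0.734214.
Moduli of all roots: 0.7342.
All moduli strictly greater than 1? No.
Verdict: Not stationary.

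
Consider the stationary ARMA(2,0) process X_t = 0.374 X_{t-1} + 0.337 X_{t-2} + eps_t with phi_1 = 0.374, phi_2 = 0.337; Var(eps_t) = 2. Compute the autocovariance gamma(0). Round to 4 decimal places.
\gamma(0) = 3.3093

Multiply the model equation by X_{t-k} and take expectations. With theta_0 = psi_0 = 1 and psi_j the MA(infinity) weights, this gives
  gamma(k) - sum_i phi_i gamma(k-i) = c_k,
  c_k = sigma^2 * sum_{j=k..q} theta_j psi_{j-k}   (c_k = 0 for k > q),
using gamma(-m) = gamma(m).
Pure AR (q = 0): c_0 = sigma^2 = 2, c_k = 0 for k >= 1.
Equations for k = 0, 1, 2 (AR order 2, c_2 = 0):
  (E0) gamma(0) = phi_1 gamma(1) + phi_2 gamma(2) + c_0
  (E1) gamma(1) = phi_1 gamma(0) + phi_2 gamma(1) + c_1
  (E2) gamma(2) = phi_1 gamma(1) + phi_2 gamma(0)
From (E1): gamma(1) = A gamma(0) + B with
  A = phi_1 / (1 - phi_2) = 0.374 / 0.663 = 0.564103,   B = c_1 / (1 - phi_2) = 0 / 0.663 = 0.
Insert (E2) into (E0): gamma(0) (1 - phi_2^2) = phi_1 (1 + phi_2) gamma(1) + c_0.
  phi_1 (1 + phi_2) = (0.374)(1.337) = 0.500038,   1 - phi_2^2 = 0.886431.
Replace gamma(1) by A gamma(0) + B and collect gamma(0):
  gamma(0) [0.886431 - (0.500038)(0.564103)] = c_0 = 2
  gamma(0) * 0.604358 = 2
  gamma(0) = 2 / 0.604358 = 3.309295.
Therefore gamma(0) = 3.3093 (to 4 decimal places).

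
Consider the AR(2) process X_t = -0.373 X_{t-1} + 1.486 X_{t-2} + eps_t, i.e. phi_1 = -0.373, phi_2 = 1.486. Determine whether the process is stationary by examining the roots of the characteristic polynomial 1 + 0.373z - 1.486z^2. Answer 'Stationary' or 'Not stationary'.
\text{Not stationary}

The AR(p) characteristic polynomial is P(z) = 1 + 0.373z - 1.486z^2.
Stationarity requires all roots to lie outside the unit circle, i.e. |z| > 1 for every root.
Set 1 + (0.373) z + (-1.486) z^2 = 0, i.e. a z^2 + b z + c = 0 with a = -1.486, b = 0.373, c = 1.
Discriminant D = b^2 - 4ac = (0.373)^2 - 4*(-1.486)*1 = 0.139129 - (-5.944) = 6.083129.
D >= 0, so the roots are real: z = (-b +/- sqrt(D)) / (2a) = (-0.373 +/- 2.4664) / (-2.972).
  z_1 = (-0.373 + 2.4664) / (-2.972) = -0.7044,   |z_1| = 0.7044.
  z_2 = (-0.373 - 2.4664) / (-2.972) = 0.9554,   |z_2| = 0.9554.
Moduli of all roots: 0.7044, 0.9554.
All moduli strictly greater than 1? No.
Verdict: Not stationary.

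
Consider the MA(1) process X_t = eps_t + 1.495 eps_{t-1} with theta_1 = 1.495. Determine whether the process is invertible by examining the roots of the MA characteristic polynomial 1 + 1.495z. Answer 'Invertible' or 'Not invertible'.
\text{Not invertible}

The MA(q) characteristic polynomial is P(z) = 1 + 1.495z.
Invertibility requires all roots to lie outside the unit circle, i.e. |z| > 1 for every root.
This is linear in z: 1 + (1.495) z = 0  =>  z = -1/(1.495) = -0.668896,  |z| = 0.668896.
Moduli of all roots: 0.6689.
All moduli strictly greater than 1? No.
Verdict: Not invertible.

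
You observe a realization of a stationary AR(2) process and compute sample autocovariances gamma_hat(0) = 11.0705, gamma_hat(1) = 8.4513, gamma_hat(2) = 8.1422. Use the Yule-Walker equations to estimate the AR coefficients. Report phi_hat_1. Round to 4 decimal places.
\hat\phi_{1} = 0.4840

The Yule-Walker equations for an AR(p) process read, in matrix form,
  Gamma_p phi = r_p,   with   (Gamma_p)_{ij} = gamma(|i - j|),
                       (r_p)_i = gamma(i),   i,j = 1..p.
Substitute the sample gammas (Toeplitz matrix and right-hand side of size 2):
  Gamma_p = [[11.0705, 8.4513], [8.4513, 11.0705]]
  r_p     = [8.4513, 8.1422]
Written out:
  11.0705 phi_1 + 8.4513 phi_2 = 8.4513
  8.4513 phi_1 + 11.0705 phi_2 = 8.1422
Solve by Cramer's rule:
  det = gamma(0)^2 - gamma(1)^2 = (11.0705)^2 - (8.4513)^2 = 122.55597025 - 71.42447169 = 51.13149856
  phi_hat_1 = [gamma(1) gamma(0) - gamma(1) gamma(2)] / det = [(8.4513)(11.0705) - (8.4513)(8.1422)] / 51.13149856 = 24.74794179 / 51.13149856 = 0.484
  phi_hat_2 = [gamma(0) gamma(2) - gamma(1)^2] / det = [(11.0705)(8.1422) - (8.4513)^2] / 51.13149856 = 18.71375341 / 51.13149856 = 0.366
So phi_hat = [0.4840, 0.3660].
Therefore phi_hat_1 = 0.4840.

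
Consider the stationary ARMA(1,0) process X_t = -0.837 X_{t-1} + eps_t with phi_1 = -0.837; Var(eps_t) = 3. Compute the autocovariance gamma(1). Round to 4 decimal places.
\gamma(1) = -8.3859

Multiply the model equation by X_{t-k} and take expectations. With theta_0 = psi_0 = 1 and psi_j the MA(infinity) weights, this gives
  gamma(k) - sum_i phi_i gamma(k-i) = c_k,
  c_k = sigma^2 * sum_{j=k..q} theta_j psi_{j-k}   (c_k = 0 for k > q),
using gamma(-m) = gamma(m).
Pure AR (q = 0): c_0 = sigma^2 = 3, c_k = 0 for k >= 1.
Equations for k = 0 and k = 1 (AR order 1):
  gamma(0) = phi_1 gamma(1) + c_0
  gamma(1) = phi_1 gamma(0) + c_1
Substituting the second into the first: gamma(0) (1 - phi_1^2) = c_0 + phi_1 c_1, so
  gamma(0) = c_0 / (1 - phi_1^2) = 3 / (1 - (-0.837)^2) = 3 / 0.299431 = 10.019003.
  gamma(1) = phi_1 gamma(0) = (-0.837)(10.019003) = -8.385905.
Therefore gamma(1) = -8.3859 (to 4 decimal places).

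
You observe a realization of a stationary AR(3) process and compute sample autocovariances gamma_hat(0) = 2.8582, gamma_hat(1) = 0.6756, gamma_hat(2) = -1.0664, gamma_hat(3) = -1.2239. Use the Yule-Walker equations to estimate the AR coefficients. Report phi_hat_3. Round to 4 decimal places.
\hat\phi_{3} = -0.2570

The Yule-Walker equations for an AR(p) process read, in matrix form,
  Gamma_p phi = r_p,   with   (Gamma_p)_{ij} = gamma(|i - j|),
                       (r_p)_i = gamma(i),   i,j = 1..p.
Substitute the sample gammas (Toeplitz matrix and right-hand side of size 3):
  Gamma_p = [[2.8582, 0.6756, -1.0664], [0.6756, 2.8582, 0.6756], [-1.0664, 0.6756, 2.8582]]
  r_p     = [0.6756, -1.0664, -1.2239]
Written out (R1..R3):
  (R1) 2.8582 phi_1 + 0.6756 phi_2 - 1.0664 phi_3 = 0.6756
  (R2) 0.6756 phi_1 + 2.8582 phi_2 + 0.6756 phi_3 = -1.0664
  (R3) -1.0664 phi_1 + 0.6756 phi_2 + 2.8582 phi_3 = -1.2239
Gaussian elimination:
  R2 <- R2 - (0.6756/2.8582) R1 = R2 - (0.236373) R1:  2.698507 phi_2 + 0.927668 phi_3 = -1.226093
  R3 <- R3 - (-1.0664/2.8582) R1 = R3 - (-0.373102) R1:  0.927668 phi_2 + 2.460324 phi_3 = -0.971832
  R3 <- R3 - (0.927668/2.698507) R2 = R3 - (0.343771) R2:  2.141419 phi_3 = -0.550337
Back-substitution:
  phi_hat_3 = -0.550337 / 2.141419 = -0.256997
  phi_hat_2 = (-1.226093 - (0.927668)(-0.256997)) / 2.698507 = -0.366012
  phi_hat_1 = (0.6756 - (0.6756)(-0.366012) - (-1.0664)(-0.256997)) / 2.8582 = 0.227002
So phi_hat = [0.2270, -0.3660, -0.2570].
Therefore phi_hat_3 = -0.2570.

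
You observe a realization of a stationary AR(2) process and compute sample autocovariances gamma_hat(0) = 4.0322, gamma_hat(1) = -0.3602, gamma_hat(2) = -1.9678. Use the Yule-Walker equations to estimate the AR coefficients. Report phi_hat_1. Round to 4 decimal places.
\hat\phi_{1} = -0.1340

The Yule-Walker equations for an AR(p) process read, in matrix form,
  Gamma_p phi = r_p,   with   (Gamma_p)_{ij} = gamma(|i - j|),
                       (r_p)_i = gamma(i),   i,j = 1..p.
Substitute the sample gammas (Toeplitz matrix and right-hand side of size 2):
  Gamma_p = [[4.0322, -0.3602], [-0.3602, 4.0322]]
  r_p     = [-0.3602, -1.9678]
Written out:
  4.0322 phi_1 - 0.3602 phi_2 = -0.3602
  -0.3602 phi_1 + 4.0322 phi_2 = -1.9678
Solve by Cramer's rule:
  det = gamma(0)^2 - gamma(1)^2 = (4.0322)^2 - (-0.3602)^2 = 16.25863684 - 0.12974404 = 16.1288928
  phi_hat_1 = [gamma(1) gamma(0) - gamma(1) gamma(2)] / det = [(-0.3602)(4.0322) - (-0.3602)(-1.9678)] / 16.1288928 = -2.1612 / 16.1288928 = -0.134
  phi_hat_2 = [gamma(0) gamma(2) - gamma(1)^2] / det = [(4.0322)(-1.9678) - (-0.3602)^2] / 16.1288928 = -8.0643072 / 16.1288928 = -0.5
So phi_hat = [-0.1340, -0.5000].
Therefore phi_hat_1 = -0.1340.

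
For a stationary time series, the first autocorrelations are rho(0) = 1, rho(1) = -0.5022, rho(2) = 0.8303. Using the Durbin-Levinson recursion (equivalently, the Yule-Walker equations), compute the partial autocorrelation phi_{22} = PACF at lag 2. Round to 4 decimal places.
\phi_{22} = 0.7731

The PACF at lag k is phi_{kk}, the last component of the solution
to the Yule-Walker system G_k phi = r_k where
  (G_k)_{ij} = rho(|i - j|), (r_k)_i = rho(i), i,j = 1..k.
Equivalently, Durbin-Levinson gives phi_{kk} iteratively:
  phi_{11} = rho(1)
  phi_{kk} = [rho(k) - sum_{j=1..k-1} phi_{k-1,j} rho(k-j)]
            / [1 - sum_{j=1..k-1} phi_{k-1,j} rho(j)],
  phi_{k,j} = phi_{k-1,j} - phi_{kk} phi_{k-1,k-j},  j = 1..k-1.
Step k = 1:
  phi_11 = rho(1) = -0.5022.
Step k = 2:
  phi_22 = [rho(2) - phi_11 rho(1)] / [1 - phi_11 rho(1)] = [0.8303 - (-0.5022)(-0.5022)] / [1 - (-0.5022)(-0.5022)]
         = 0.57809516 / 0.74779516 = 0.7731.
Therefore phi_{22} = 0.7731.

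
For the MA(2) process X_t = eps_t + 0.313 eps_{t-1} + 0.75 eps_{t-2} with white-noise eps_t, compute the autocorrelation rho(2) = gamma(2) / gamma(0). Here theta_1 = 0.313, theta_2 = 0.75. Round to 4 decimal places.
\rho(2) = 0.4517

For an MA(q) process with theta_0 = 1, the autocovariance is
  gamma(k) = sigma^2 * sum_{i=0..q-k} theta_i * theta_{i+k},
and rho(k) = gamma(k) / gamma(0). Sigma^2 cancels.
  numerator   = (1)*(0.75) = 0.75.
  denominator = (1)^2 + (0.313)^2 + (0.75)^2 = 1.660469.
  rho(2) = 0.75 / 1.660469 = 0.4517.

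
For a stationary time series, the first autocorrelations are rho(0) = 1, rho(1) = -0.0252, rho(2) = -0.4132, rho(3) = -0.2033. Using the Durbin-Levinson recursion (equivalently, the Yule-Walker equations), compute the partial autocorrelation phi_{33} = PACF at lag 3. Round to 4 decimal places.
\phi_{33} = -0.2759

The PACF at lag k is phi_{kk}, the last component of the solution
to the Yule-Walker system G_k phi = r_k where
  (G_k)_{ij} = rho(|i - j|), (r_k)_i = rho(i), i,j = 1..k.
Equivalently, Durbin-Levinson gives phi_{kk} iteratively:
  phi_{11} = rho(1)
  phi_{kk} = [rho(k) - sum_{j=1..k-1} phi_{k-1,j} rho(k-j)]
            / [1 - sum_{j=1..k-1} phi_{k-1,j} rho(j)],
  phi_{k,j} = phi_{k-1,j} - phi_{kk} phi_{k-1,k-j},  j = 1..k-1.
Step k = 1:
  phi_11 = rho(1) = -0.0252.
Step k = 2:
  phi_22 = [rho(2) - phi_11 rho(1)] / [1 - phi_11 rho(1)] = [-0.4132 - (-0.0252)(-0.0252)] / [1 - (-0.0252)(-0.0252)]
         = -0.41383504 / 0.99936496 = -0.414098.
  Update: phi_21 = phi_11 - phi_22 phi_11 = -0.0252 - (-0.414098)(-0.0252) = -0.035635.
Step k = 3:
  phi_33 = [rho(3) - phi_21 rho(2) - phi_22 rho(1)] / [1 - phi_21 rho(1) - phi_22 rho(2)]
    numerator   = -0.2033 - (-0.035635)(-0.4132) - (-0.414098)(-0.0252) = -0.22845976
    denominator = 1 - (-0.035635)(-0.0252) - (-0.414098)(-0.4132) = 0.82799669
  phi_33 = -0.22845976 / 0.82799669 = -0.2759.
Therefore phi_{33} = -0.2759.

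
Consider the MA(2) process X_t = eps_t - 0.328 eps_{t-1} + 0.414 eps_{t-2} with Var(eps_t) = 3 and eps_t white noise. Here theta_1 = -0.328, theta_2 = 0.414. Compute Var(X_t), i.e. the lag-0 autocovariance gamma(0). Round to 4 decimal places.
\gamma(0) = 3.8369

For an MA(q) process X_t = eps_t + sum_i theta_i eps_{t-i} with
Var(eps_t) = sigma^2, the variance is
  gamma(0) = sigma^2 * (1 + sum_i theta_i^2).
  sum_i theta_i^2 = (-0.328)^2 + (0.414)^2 = 0.107584 + 0.171396 = 0.27898.
  gamma(0) = 3 * (1 + 0.27898) = 3 * 1.27898 = 3.83694, which rounds to 3.8369.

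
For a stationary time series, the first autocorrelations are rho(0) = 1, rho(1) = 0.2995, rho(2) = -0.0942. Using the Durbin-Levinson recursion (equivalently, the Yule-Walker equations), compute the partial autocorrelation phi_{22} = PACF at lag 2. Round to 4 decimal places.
\phi_{22} = -0.2020

The PACF at lag k is phi_{kk}, the last component of the solution
to the Yule-Walker system G_k phi = r_k where
  (G_k)_{ij} = rho(|i - j|), (r_k)_i = rho(i), i,j = 1..k.
Equivalently, Durbin-Levinson gives phi_{kk} iteratively:
  phi_{11} = rho(1)
  phi_{kk} = [rho(k) - sum_{j=1..k-1} phi_{k-1,j} rho(k-j)]
            / [1 - sum_{j=1..k-1} phi_{k-1,j} rho(j)],
  phi_{k,j} = phi_{k-1,j} - phi_{kk} phi_{k-1,k-j},  j = 1..k-1.
Step k = 1:
  phi_11 = rho(1) = 0.2995.
Step k = 2:
  phi_22 = [rho(2) - phi_11 rho(1)] / [1 - phi_11 rho(1)] = [-0.0942 - (0.2995)(0.2995)] / [1 - (0.2995)(0.2995)]
         = -0.18390025 / 0.91029975 = -0.202.
Therefore phi_{22} = -0.2020.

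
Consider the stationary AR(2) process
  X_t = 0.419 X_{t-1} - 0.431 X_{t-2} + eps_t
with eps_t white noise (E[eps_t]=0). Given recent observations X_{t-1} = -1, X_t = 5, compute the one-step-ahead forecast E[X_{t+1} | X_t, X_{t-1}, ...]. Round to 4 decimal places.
E[X_{t+1} \mid \mathcal F_t] = 2.5260

For an AR(p) model X_t = c + sum_i phi_i X_{t-i} + eps_t, the
one-step-ahead conditional mean is
  E[X_{t+1} | X_t, ...] = c + sum_i phi_i X_{t+1-i}.
Substitute known values:
  E[X_{t+1} | ...] = (0.419) * (5) + (-0.431) * (-1)
                   = 2.5260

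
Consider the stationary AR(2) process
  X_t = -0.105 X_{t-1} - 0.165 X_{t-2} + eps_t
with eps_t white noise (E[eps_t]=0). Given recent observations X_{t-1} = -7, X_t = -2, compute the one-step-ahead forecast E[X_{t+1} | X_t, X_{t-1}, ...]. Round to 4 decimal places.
E[X_{t+1} \mid \mathcal F_t] = 1.3650

For an AR(p) model X_t = c + sum_i phi_i X_{t-i} + eps_t, the
one-step-ahead conditional mean is
  E[X_{t+1} | X_t, ...] = c + sum_i phi_i X_{t+1-i}.
Substitute known values:
  E[X_{t+1} | ...] = (-0.105) * (-2) + (-0.165) * (-7)
                   = 1.3650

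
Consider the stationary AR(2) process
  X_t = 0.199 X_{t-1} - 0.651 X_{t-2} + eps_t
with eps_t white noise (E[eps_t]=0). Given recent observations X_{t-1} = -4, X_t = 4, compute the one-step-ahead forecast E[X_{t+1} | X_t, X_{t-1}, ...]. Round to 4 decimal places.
E[X_{t+1} \mid \mathcal F_t] = 3.4000

For an AR(p) model X_t = c + sum_i phi_i X_{t-i} + eps_t, the
one-step-ahead conditional mean is
  E[X_{t+1} | X_t, ...] = c + sum_i phi_i X_{t+1-i}.
Substitute known values:
  E[X_{t+1} | ...] = (0.199) * (4) + (-0.651) * (-4)
                   = 3.4000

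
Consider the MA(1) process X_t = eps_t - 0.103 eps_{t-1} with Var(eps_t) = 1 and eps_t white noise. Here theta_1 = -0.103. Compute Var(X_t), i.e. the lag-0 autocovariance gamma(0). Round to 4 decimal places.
\gamma(0) = 1.0106

For an MA(q) process X_t = eps_t + sum_i theta_i eps_{t-i} with
Var(eps_t) = sigma^2, the variance is
  gamma(0) = sigma^2 * (1 + sum_i theta_i^2).
  sum_i theta_i^2 = (-0.103)^2 = 0.010609.
  gamma(0) = 1 * (1 + 0.010609) = 1 * 1.010609 = 1.010609, which rounds to 1.0106.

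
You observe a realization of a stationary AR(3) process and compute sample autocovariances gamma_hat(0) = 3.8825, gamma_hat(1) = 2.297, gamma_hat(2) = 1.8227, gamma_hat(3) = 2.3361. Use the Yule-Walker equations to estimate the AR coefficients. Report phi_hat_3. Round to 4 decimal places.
\hat\phi_{3} = 0.4240

The Yule-Walker equations for an AR(p) process read, in matrix form,
  Gamma_p phi = r_p,   with   (Gamma_p)_{ij} = gamma(|i - j|),
                       (r_p)_i = gamma(i),   i,j = 1..p.
Substitute the sample gammas (Toeplitz matrix and right-hand side of size 3):
  Gamma_p = [[3.8825, 2.297, 1.8227], [2.297, 3.8825, 2.297], [1.8227, 2.297, 3.8825]]
  r_p     = [2.297, 1.8227, 2.3361]
Written out (R1..R3):
  (R1) 3.8825 phi_1 + 2.297 phi_2 + 1.8227 phi_3 = 2.297
  (R2) 2.297 phi_1 + 3.8825 phi_2 + 2.297 phi_3 = 1.8227
  (R3) 1.8227 phi_1 + 2.297 phi_2 + 3.8825 phi_3 = 2.3361
Gaussian elimination:
  R2 <- R2 - (2.297/3.8825) R1 = R2 - (0.591629) R1:  2.523528 phi_2 + 1.218638 phi_3 = 0.463728
  R3 <- R3 - (1.8227/3.8825) R1 = R3 - (0.469466) R1:  1.218638 phi_2 + 3.026805 phi_3 = 1.257738
  R3 <- R3 - (1.218638/2.523528) R2 = R3 - (0.48291) R2:  2.438312 phi_3 = 1.033799
Back-substitution:
  phi_hat_3 = 1.033799 / 2.438312 = 0.423981
  phi_hat_2 = (0.463728 - (1.218638)(0.423981)) / 2.523528 = -0.020983
  phi_hat_1 = (2.297 - (2.297)(-0.020983) - (1.8227)(0.423981)) / 3.8825 = 0.404999
So phi_hat = [0.4050, -0.0210, 0.4240].
Therefore phi_hat_3 = 0.4240.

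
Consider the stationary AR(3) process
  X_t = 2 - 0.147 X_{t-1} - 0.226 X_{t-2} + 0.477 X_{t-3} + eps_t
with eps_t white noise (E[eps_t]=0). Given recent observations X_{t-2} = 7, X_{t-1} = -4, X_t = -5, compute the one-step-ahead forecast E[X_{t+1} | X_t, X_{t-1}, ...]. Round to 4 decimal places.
E[X_{t+1} \mid \mathcal F_t] = 6.9780

For an AR(p) model X_t = c + sum_i phi_i X_{t-i} + eps_t, the
one-step-ahead conditional mean is
  E[X_{t+1} | X_t, ...] = c + sum_i phi_i X_{t+1-i}.
Substitute known values:
  E[X_{t+1} | ...] = 2 + (-0.147) * (-5) + (-0.226) * (-4) + (0.477) * (7)
                   = 6.9780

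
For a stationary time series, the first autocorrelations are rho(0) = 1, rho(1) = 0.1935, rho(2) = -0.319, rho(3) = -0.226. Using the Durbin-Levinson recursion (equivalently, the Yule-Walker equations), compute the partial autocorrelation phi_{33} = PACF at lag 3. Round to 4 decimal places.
\phi_{33} = -0.0840

The PACF at lag k is phi_{kk}, the last component of the solution
to the Yule-Walker system G_k phi = r_k where
  (G_k)_{ij} = rho(|i - j|), (r_k)_i = rho(i), i,j = 1..k.
Equivalently, Durbin-Levinson gives phi_{kk} iteratively:
  phi_{11} = rho(1)
  phi_{kk} = [rho(k) - sum_{j=1..k-1} phi_{k-1,j} rho(k-j)]
            / [1 - sum_{j=1..k-1} phi_{k-1,j} rho(j)],
  phi_{k,j} = phi_{k-1,j} - phi_{kk} phi_{k-1,k-j},  j = 1..k-1.
Step k = 1:
  phi_11 = rho(1) = 0.1935.
Step k = 2:
  phi_22 = [rho(2) - phi_11 rho(1)] / [1 - phi_11 rho(1)] = [-0.319 - (0.1935)(0.1935)] / [1 - (0.1935)(0.1935)]
         = -0.35644225 / 0.96255775 = -0.370307.
  Update: phi_21 = phi_11 - phi_22 phi_11 = 0.1935 - (-0.370307)(0.1935) = 0.265154.
Step k = 3:
  phi_33 = [rho(3) - phi_21 rho(2) - phi_22 rho(1)] / [1 - phi_21 rho(1) - phi_22 rho(2)]
    numerator   = -0.226 - (0.265154)(-0.319) - (-0.370307)(0.1935) = -0.06976124
    denominator = 1 - (0.265154)(0.1935) - (-0.370307)(-0.319) = 0.83056455
  phi_33 = -0.06976124 / 0.83056455 = -0.084.
Therefore phi_{33} = -0.0840.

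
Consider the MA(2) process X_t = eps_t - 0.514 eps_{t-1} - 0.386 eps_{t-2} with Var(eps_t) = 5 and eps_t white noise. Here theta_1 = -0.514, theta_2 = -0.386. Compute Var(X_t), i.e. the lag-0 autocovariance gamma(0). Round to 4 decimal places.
\gamma(0) = 7.0660

For an MA(q) process X_t = eps_t + sum_i theta_i eps_{t-i} with
Var(eps_t) = sigma^2, the variance is
  gamma(0) = sigma^2 * (1 + sum_i theta_i^2).
  sum_i theta_i^2 = (-0.514)^2 + (-0.386)^2 = 0.264196 + 0.148996 = 0.413192.
  gamma(0) = 5 * (1 + 0.413192) = 5 * 1.413192 = 7.06596, which rounds to 7.0660.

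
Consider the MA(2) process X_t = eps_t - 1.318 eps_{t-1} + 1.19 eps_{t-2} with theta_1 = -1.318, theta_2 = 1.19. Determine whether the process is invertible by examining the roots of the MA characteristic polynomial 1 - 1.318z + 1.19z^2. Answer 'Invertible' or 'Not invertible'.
\text{Not invertible}

The MA(q) characteristic polynomial is P(z) = 1 - 1.318z + 1.19z^2.
Invertibility requires all roots to lie outside the unit circle, i.e. |z| > 1 for every root.
Set 1 + (-1.318) z + (1.19) z^2 = 0, i.e. a z^2 + b z + c = 0 with a = 1.19, b = -1.318, c = 1.
Discriminant D = b^2 - 4ac = (-1.318)^2 - 4*(1.19)*1 = 1.737124 - (4.76) = -3.022876.
D < 0, so the roots are the complex-conjugate pair z = (-b +/- i sqrt(-D)) / (2a) = 0.5538 +/- 0.7305i.
For a conjugate pair |z|^2 = z * conj(z) = (product of roots) = c/a = 1/(1.19) = 0.840336, so |z| = sqrt(0.840336) = 0.9167 for both roots.
Moduli of all roots: 0.9167, 0.9167.
All moduli strictly greater than 1? No.
Verdict: Not invertible.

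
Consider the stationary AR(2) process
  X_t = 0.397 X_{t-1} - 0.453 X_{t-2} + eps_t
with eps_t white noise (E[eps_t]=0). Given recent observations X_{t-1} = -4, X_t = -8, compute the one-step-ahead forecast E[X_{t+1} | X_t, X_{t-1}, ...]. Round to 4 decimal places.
E[X_{t+1} \mid \mathcal F_t] = -1.3640

For an AR(p) model X_t = c + sum_i phi_i X_{t-i} + eps_t, the
one-step-ahead conditional mean is
  E[X_{t+1} | X_t, ...] = c + sum_i phi_i X_{t+1-i}.
Substitute known values:
  E[X_{t+1} | ...] = (0.397) * (-8) + (-0.453) * (-4)
                   = -1.3640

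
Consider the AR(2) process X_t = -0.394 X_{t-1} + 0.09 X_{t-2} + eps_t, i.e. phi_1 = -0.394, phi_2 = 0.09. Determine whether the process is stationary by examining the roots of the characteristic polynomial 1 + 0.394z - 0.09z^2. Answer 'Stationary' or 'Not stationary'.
\text{Stationary}

The AR(p) characteristic polynomial is P(z) = 1 + 0.394z - 0.09z^2.
Stationarity requires all roots to lie outside the unit circle, i.e. |z| > 1 for every root.
Set 1 + (0.394) z + (-0.09) z^2 = 0, i.e. a z^2 + b z + c = 0 with a = -0.09, b = 0.394, c = 1.
Discriminant D = b^2 - 4ac = (0.394)^2 - 4*(-0.09)*1 = 0.155236 - (-0.36) = 0.515236.
D >= 0, so the roots are real: z = (-b +/- sqrt(D)) / (2a) = (-0.394 +/- 0.717799) / (-0.18).
  z_1 = (-0.394 + 0.717799) / (-0.18) = -1.7989,   |z_1| = 1.7989.
  z_2 = (-0.394 - 0.717799) / (-0.18) = 6.1767,   |z_2| = 6.1767.
Moduli of all roots: 1.7989, 6.1767.
All moduli strictly greater than 1? Yes.
Verdict: Stationary.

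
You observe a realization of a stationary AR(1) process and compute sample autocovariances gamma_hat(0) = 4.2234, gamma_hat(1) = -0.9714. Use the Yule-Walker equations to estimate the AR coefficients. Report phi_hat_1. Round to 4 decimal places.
\hat\phi_{1} = -0.2300

The Yule-Walker equations for an AR(p) process read, in matrix form,
  Gamma_p phi = r_p,   with   (Gamma_p)_{ij} = gamma(|i - j|),
                       (r_p)_i = gamma(i),   i,j = 1..p.
Substitute the sample gammas (Toeplitz matrix and right-hand side of size 1):
  Gamma_p = [[4.2234]]
  r_p     = [-0.9714]
With p = 1 this is the single equation gamma(0) phi_1 = gamma(1):
  phi_hat_1 = gamma(1) / gamma(0) = -0.9714 / 4.2234 = -0.2300.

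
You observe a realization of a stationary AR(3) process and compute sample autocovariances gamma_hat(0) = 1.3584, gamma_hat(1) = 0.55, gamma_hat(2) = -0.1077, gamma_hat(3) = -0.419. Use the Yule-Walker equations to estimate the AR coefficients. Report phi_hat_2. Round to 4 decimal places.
\hat\phi_{2} = -0.1890

The Yule-Walker equations for an AR(p) process read, in matrix form,
  Gamma_p phi = r_p,   with   (Gamma_p)_{ij} = gamma(|i - j|),
                       (r_p)_i = gamma(i),   i,j = 1..p.
Substitute the sample gammas (Toeplitz matrix and right-hand side of size 3):
  Gamma_p = [[1.3584, 0.55, -0.1077], [0.55, 1.3584, 0.55], [-0.1077, 0.55, 1.3584]]
  r_p     = [0.55, -0.1077, -0.419]
Written out (R1..R3):
  (R1) 1.3584 phi_1 + 0.55 phi_2 - 0.1077 phi_3 = 0.55
  (R2) 0.55 phi_1 + 1.3584 phi_2 + 0.55 phi_3 = -0.1077
  (R3) -0.1077 phi_1 + 0.55 phi_2 + 1.3584 phi_3 = -0.419
Gaussian elimination:
  R2 <- R2 - (0.55/1.3584) R1 = R2 - (0.404888) R1:  1.135712 phi_2 + 0.593606 phi_3 = -0.330388
  R3 <- R3 - (-0.1077/1.3584) R1 = R3 - (-0.079284) R1:  0.593606 phi_2 + 1.349861 phi_3 = -0.375394
  R3 <- R3 - (0.593606/1.135712) R2 = R3 - (0.522674) R2:  1.039599 phi_3 = -0.202708
Back-substitution:
  phi_hat_3 = -0.202708 / 1.039599 = -0.194987
  phi_hat_2 = (-0.330388 - (0.593606)(-0.194987)) / 1.135712 = -0.188994
  phi_hat_1 = (0.55 - (0.55)(-0.188994) - (-0.1077)(-0.194987)) / 1.3584 = 0.46595
So phi_hat = [0.4660, -0.1890, -0.1950].
Therefore phi_hat_2 = -0.1890.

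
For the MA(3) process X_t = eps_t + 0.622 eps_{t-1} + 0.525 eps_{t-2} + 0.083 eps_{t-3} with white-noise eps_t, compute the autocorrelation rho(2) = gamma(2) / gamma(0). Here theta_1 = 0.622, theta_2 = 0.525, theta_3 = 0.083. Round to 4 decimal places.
\rho(2) = 0.3454

For an MA(q) process with theta_0 = 1, the autocovariance is
  gamma(k) = sigma^2 * sum_{i=0..q-k} theta_i * theta_{i+k},
and rho(k) = gamma(k) / gamma(0). Sigma^2 cancels.
  numerator   = (1)*(0.525) + (0.622)*(0.083) = 0.576626.
  denominator = (1)^2 + (0.622)^2 + (0.525)^2 + (0.083)^2 = 1.669398.
  rho(2) = 0.576626 / 1.669398 = 0.3454.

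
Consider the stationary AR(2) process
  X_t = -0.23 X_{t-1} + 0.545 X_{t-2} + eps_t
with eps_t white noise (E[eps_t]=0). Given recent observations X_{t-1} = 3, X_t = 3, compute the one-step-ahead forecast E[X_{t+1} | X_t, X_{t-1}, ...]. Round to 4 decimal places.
E[X_{t+1} \mid \mathcal F_t] = 0.9450

For an AR(p) model X_t = c + sum_i phi_i X_{t-i} + eps_t, the
one-step-ahead conditional mean is
  E[X_{t+1} | X_t, ...] = c + sum_i phi_i X_{t+1-i}.
Substitute known values:
  E[X_{t+1} | ...] = (-0.23) * (3) + (0.545) * (3)
                   = 0.9450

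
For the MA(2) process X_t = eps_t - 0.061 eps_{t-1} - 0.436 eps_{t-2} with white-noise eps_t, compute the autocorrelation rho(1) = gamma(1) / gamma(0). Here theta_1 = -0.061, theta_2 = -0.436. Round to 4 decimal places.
\rho(1) = -0.0288

For an MA(q) process with theta_0 = 1, the autocovariance is
  gamma(k) = sigma^2 * sum_{i=0..q-k} theta_i * theta_{i+k},
and rho(k) = gamma(k) / gamma(0). Sigma^2 cancels.
  numerator   = (1)*(-0.061) + (-0.061)*(-0.436) = -0.034404.
  denominator = (1)^2 + (-0.061)^2 + (-0.436)^2 = 1.193817.
  rho(1) = -0.034404 / 1.193817 = -0.0288.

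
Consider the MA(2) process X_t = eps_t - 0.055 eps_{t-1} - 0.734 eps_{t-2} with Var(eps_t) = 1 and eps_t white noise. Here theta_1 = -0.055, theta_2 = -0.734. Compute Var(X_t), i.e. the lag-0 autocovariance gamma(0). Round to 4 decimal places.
\gamma(0) = 1.5418

For an MA(q) process X_t = eps_t + sum_i theta_i eps_{t-i} with
Var(eps_t) = sigma^2, the variance is
  gamma(0) = sigma^2 * (1 + sum_i theta_i^2).
  sum_i theta_i^2 = (-0.055)^2 + (-0.734)^2 = 0.003025 + 0.538756 = 0.541781.
  gamma(0) = 1 * (1 + 0.541781) = 1 * 1.541781 = 1.541781, which rounds to 1.5418.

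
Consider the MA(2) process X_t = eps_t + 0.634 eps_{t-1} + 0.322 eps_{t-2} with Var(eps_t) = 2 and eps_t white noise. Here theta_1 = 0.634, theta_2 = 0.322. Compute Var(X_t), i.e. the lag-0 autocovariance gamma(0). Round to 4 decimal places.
\gamma(0) = 3.0113

For an MA(q) process X_t = eps_t + sum_i theta_i eps_{t-i} with
Var(eps_t) = sigma^2, the variance is
  gamma(0) = sigma^2 * (1 + sum_i theta_i^2).
  sum_i theta_i^2 = (0.634)^2 + (0.322)^2 = 0.401956 + 0.103684 = 0.50564.
  gamma(0) = 2 * (1 + 0.50564) = 2 * 1.50564 = 3.01128, which rounds to 3.0113.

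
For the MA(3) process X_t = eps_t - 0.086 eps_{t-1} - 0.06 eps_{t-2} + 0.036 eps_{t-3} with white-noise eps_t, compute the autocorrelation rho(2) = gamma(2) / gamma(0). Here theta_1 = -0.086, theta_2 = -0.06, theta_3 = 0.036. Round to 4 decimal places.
\rho(2) = -0.0623

For an MA(q) process with theta_0 = 1, the autocovariance is
  gamma(k) = sigma^2 * sum_{i=0..q-k} theta_i * theta_{i+k},
and rho(k) = gamma(k) / gamma(0). Sigma^2 cancels.
  numerator   = (1)*(-0.06) + (-0.086)*(0.036) = -0.063096.
  denominator = (1)^2 + (-0.086)^2 + (-0.06)^2 + (0.036)^2 = 1.012292.
  rho(2) = -0.063096 / 1.012292 = -0.0623.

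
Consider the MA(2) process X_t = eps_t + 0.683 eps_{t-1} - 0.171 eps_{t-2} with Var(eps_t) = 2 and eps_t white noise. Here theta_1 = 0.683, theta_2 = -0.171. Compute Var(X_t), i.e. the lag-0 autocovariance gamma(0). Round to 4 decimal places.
\gamma(0) = 2.9915

For an MA(q) process X_t = eps_t + sum_i theta_i eps_{t-i} with
Var(eps_t) = sigma^2, the variance is
  gamma(0) = sigma^2 * (1 + sum_i theta_i^2).
  sum_i theta_i^2 = (0.683)^2 + (-0.171)^2 = 0.466489 + 0.029241 = 0.49573.
  gamma(0) = 2 * (1 + 0.49573) = 2 * 1.49573 = 2.99146, which rounds to 2.9915.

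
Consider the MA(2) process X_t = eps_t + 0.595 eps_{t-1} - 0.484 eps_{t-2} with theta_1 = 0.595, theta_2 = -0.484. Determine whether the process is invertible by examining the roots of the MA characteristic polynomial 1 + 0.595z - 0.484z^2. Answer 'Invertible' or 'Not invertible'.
\text{Not invertible}

The MA(q) characteristic polynomial is P(z) = 1 + 0.595z - 0.484z^2.
Invertibility requires all roots to lie outside the unit circle, i.e. |z| > 1 for every root.
Set 1 + (0.595) z + (-0.484) z^2 = 0, i.e. a z^2 + b z + c = 0 with a = -0.484, b = 0.595, c = 1.
Discriminant D = b^2 - 4ac = (0.595)^2 - 4*(-0.484)*1 = 0.354025 - (-1.936) = 2.290025.
D >= 0, so the roots are real: z = (-b +/- sqrt(D)) / (2a) = (-0.595 +/- 1.513283) / (-0.968).
  z_1 = (-0.595 + 1.513283) / (-0.968) = -0.9486,   |z_1| = 0.9486.
  z_2 = (-0.595 - 1.513283) / (-0.968) = 2.178,   |z_2| = 2.178.
Moduli of all roots: 0.9486, 2.1780.
All moduli strictly greater than 1? No.
Verdict: Not invertible.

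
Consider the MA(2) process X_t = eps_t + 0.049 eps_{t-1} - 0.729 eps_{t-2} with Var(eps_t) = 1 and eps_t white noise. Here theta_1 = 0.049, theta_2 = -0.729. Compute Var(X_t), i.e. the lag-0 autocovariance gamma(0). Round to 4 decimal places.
\gamma(0) = 1.5338

For an MA(q) process X_t = eps_t + sum_i theta_i eps_{t-i} with
Var(eps_t) = sigma^2, the variance is
  gamma(0) = sigma^2 * (1 + sum_i theta_i^2).
  sum_i theta_i^2 = (0.049)^2 + (-0.729)^2 = 0.002401 + 0.531441 = 0.533842.
  gamma(0) = 1 * (1 + 0.533842) = 1 * 1.533842 = 1.533842, which rounds to 1.5338.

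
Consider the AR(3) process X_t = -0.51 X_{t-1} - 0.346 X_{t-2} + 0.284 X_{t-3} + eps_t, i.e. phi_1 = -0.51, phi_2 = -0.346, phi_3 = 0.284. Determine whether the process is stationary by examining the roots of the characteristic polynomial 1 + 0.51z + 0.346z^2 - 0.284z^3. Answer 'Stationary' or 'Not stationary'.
\text{Stationary}

The AR(p) characteristic polynomial is P(z) = 1 + 0.51z + 0.346z^2 - 0.284z^3.
Stationarity requires all roots to lie outside the unit circle, i.e. |z| > 1 for every root.
Degree 3: look for a simple real root z0 first, then factor out (1 - z/z0) and solve the remaining quadratic.
Testing z0 = 2.5: P(2.5) = 1 + (0.51)(2.5) + (0.346)(2.5)^2 + (-0.284)(2.5)^3
  = 1 + (1.275) + (2.1625) + (-4.4375) = 0.  So z_0 = 2.5 is a root, |z_0| = 2.5.
Divide out the factor (1 - 0.4 z) = (1 - z/z0) (since 1/z0 = 0.4):
  P(z) = (1 - 0.4 z)(1 + (0.91) z + (0.71) z^2)
  [check: z-coef 0.91 - (0.4) = 0.51; z^2-coef 0.71 - (0.4)(0.91) = 0.346; z^3-coef -(0.4)(0.71) = -0.284.]
Remaining roots from the quadratic factor 1 + (0.91) z + (0.71) z^2:
  Set 1 + (0.91) z + (0.71) z^2 = 0, i.e. a z^2 + b z + c = 0 with a = 0.71, b = 0.91, c = 1.
  Discriminant D = b^2 - 4ac = (0.91)^2 - 4*(0.71)*1 = 0.8281 - (2.84) = -2.0119.
  D < 0, so the roots are the complex-conjugate pair z = (-b +/- i sqrt(-D)) / (2a) = -0.6408 +/- 0.9989i.
  For a conjugate pair |z|^2 = z * conj(z) = (product of roots) = c/a = 1/(0.71) = 1.408451, so |z| = sqrt(1.408451) = 1.1868 for both roots.
Moduli of all roots: 2.5000, 1.1868, 1.1868.
All moduli strictly greater than 1? Yes.
Verdict: Stationary.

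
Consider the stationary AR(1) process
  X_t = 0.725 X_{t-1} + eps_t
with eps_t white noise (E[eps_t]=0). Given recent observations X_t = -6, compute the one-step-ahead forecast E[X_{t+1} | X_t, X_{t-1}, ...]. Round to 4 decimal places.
E[X_{t+1} \mid \mathcal F_t] = -4.3500

For an AR(p) model X_t = c + sum_i phi_i X_{t-i} + eps_t, the
one-step-ahead conditional mean is
  E[X_{t+1} | X_t, ...] = c + sum_i phi_i X_{t+1-i}.
Substitute known values:
  E[X_{t+1} | ...] = (0.725) * (-6)
                   = -4.3500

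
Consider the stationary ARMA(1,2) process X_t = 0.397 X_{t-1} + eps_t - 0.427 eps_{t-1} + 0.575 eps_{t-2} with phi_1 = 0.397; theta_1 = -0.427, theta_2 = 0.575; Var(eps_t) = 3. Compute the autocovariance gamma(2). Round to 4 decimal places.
\gamma(2) = 1.8471

Multiply the model equation by X_{t-k} and take expectations. With theta_0 = psi_0 = 1 and psi_j the MA(infinity) weights, this gives
  gamma(k) - sum_i phi_i gamma(k-i) = c_k,
  c_k = sigma^2 * sum_{j=k..q} theta_j psi_{j-k}   (c_k = 0 for k > q),
using gamma(-m) = gamma(m).
psi-weights needed (psi_j = theta_j + sum_i phi_i psi_{j-i}):
  psi_1 = theta_1 + phi_1 = -0.427 + (0.397) = -0.03
  psi_2 = theta_2 + phi_1 psi_1 = 0.575 + (0.397)(-0.03) = 0.56309
Right-hand sides:
  c_0 = sigma^2 (1 + theta_1 psi_1 + theta_2 psi_2) = 3 * (1 + (-0.427)(-0.03) + (0.575)(0.56309)) = 3 * 1.336587 = 4.00976
  c_1 = sigma^2 (theta_1 + theta_2 psi_1) = 3 * (-0.427 + (0.575)(-0.03)) = -1.33275
  c_2 = sigma^2 theta_2 = 3 * (0.575) = 1.725
Equations for k = 0 and k = 1 (AR order 1):
  gamma(0) = phi_1 gamma(1) + c_0
  gamma(1) = phi_1 gamma(0) + c_1
Substituting the second into the first: gamma(0) (1 - phi_1^2) = c_0 + phi_1 c_1, so
  gamma(0) = (c_0 + phi_1 c_1) / (1 - phi_1^2) = (4.00976 + (0.397)(-1.33275)) / (1 - (0.397)^2) = 3.480658 / 0.842391 = 4.13188.
  gamma(1) = phi_1 gamma(0) + c_1 = (0.397)(4.13188) + (-1.33275) = 0.307606.
For k = 2: gamma(2) = phi_1 gamma(1) + c_2
  = (0.397)(0.307606) + (1.725) = 1.84712.
Therefore gamma(2) = 1.8471 (to 4 decimal places).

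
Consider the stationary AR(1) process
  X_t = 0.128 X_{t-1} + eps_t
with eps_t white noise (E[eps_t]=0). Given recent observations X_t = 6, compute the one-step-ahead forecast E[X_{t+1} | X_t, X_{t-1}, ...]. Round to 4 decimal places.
E[X_{t+1} \mid \mathcal F_t] = 0.7680

For an AR(p) model X_t = c + sum_i phi_i X_{t-i} + eps_t, the
one-step-ahead conditional mean is
  E[X_{t+1} | X_t, ...] = c + sum_i phi_i X_{t+1-i}.
Substitute known values:
  E[X_{t+1} | ...] = (0.128) * (6)
                   = 0.7680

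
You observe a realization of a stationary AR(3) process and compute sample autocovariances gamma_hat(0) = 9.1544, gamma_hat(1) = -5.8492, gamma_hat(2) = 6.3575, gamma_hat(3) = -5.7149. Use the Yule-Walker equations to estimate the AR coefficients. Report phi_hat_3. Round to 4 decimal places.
\hat\phi_{3} = -0.1900

The Yule-Walker equations for an AR(p) process read, in matrix form,
  Gamma_p phi = r_p,   with   (Gamma_p)_{ij} = gamma(|i - j|),
                       (r_p)_i = gamma(i),   i,j = 1..p.
Substitute the sample gammas (Toeplitz matrix and right-hand side of size 3):
  Gamma_p = [[9.1544, -5.8492, 6.3575], [-5.8492, 9.1544, -5.8492], [6.3575, -5.8492, 9.1544]]
  r_p     = [-5.8492, 6.3575, -5.7149]
Written out (R1..R3):
  (R1) 9.1544 phi_1 - 5.8492 phi_2 + 6.3575 phi_3 = -5.8492
  (R2) -5.8492 phi_1 + 9.1544 phi_2 - 5.8492 phi_3 = 6.3575
  (R3) 6.3575 phi_1 - 5.8492 phi_2 + 9.1544 phi_3 = -5.7149
Gaussian elimination:
  R2 <- R2 - (-5.8492/9.1544) R1 = R2 - (-0.63895) R1:  5.417056 phi_2 - 1.787078 phi_3 = 2.620156
  R3 <- R3 - (6.3575/9.1544) R1 = R3 - (0.694475) R1:  -1.787078 phi_2 + 4.739277 phi_3 = -1.652778
  R3 <- R3 - (-1.787078/5.417056) R2 = R3 - (-0.329898) R2:  4.149722 phi_3 = -0.788393
Back-substitution:
  phi_hat_3 = -0.788393 / 4.149722 = -0.189987
  phi_hat_2 = (2.620156 - (-1.787078)(-0.189987)) / 5.417056 = 0.42101
  phi_hat_1 = (-5.8492 - (-5.8492)(0.42101) - (6.3575)(-0.189987)) / 9.1544 = -0.238004
So phi_hat = [-0.2380, 0.4210, -0.1900].
Therefore phi_hat_3 = -0.1900.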